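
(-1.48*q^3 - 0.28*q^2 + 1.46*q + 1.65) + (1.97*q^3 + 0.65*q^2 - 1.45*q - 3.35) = 0.49*q^3 + 0.37*q^2 + 0.01*q - 1.7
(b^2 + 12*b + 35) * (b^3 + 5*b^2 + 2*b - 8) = b^5 + 17*b^4 + 97*b^3 + 191*b^2 - 26*b - 280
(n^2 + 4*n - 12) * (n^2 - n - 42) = n^4 + 3*n^3 - 58*n^2 - 156*n + 504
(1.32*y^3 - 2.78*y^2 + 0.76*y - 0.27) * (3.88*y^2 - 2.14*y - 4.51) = 5.1216*y^5 - 13.6112*y^4 + 2.9448*y^3 + 9.8638*y^2 - 2.8498*y + 1.2177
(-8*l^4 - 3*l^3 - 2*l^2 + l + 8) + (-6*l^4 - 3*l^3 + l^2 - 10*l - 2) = -14*l^4 - 6*l^3 - l^2 - 9*l + 6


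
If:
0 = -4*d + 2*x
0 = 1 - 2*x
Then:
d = 1/4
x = 1/2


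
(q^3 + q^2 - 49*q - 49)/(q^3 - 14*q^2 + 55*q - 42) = (q^2 + 8*q + 7)/(q^2 - 7*q + 6)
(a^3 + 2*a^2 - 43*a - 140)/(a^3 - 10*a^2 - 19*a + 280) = (a + 4)/(a - 8)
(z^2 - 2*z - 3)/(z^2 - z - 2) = (z - 3)/(z - 2)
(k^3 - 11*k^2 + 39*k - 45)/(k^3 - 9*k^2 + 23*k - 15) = (k - 3)/(k - 1)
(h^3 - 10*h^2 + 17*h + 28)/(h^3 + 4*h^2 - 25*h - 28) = (h - 7)/(h + 7)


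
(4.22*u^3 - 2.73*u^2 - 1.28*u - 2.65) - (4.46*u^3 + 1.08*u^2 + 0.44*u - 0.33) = -0.24*u^3 - 3.81*u^2 - 1.72*u - 2.32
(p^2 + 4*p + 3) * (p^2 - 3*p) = p^4 + p^3 - 9*p^2 - 9*p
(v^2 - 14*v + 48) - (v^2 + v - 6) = 54 - 15*v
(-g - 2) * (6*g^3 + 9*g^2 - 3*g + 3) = -6*g^4 - 21*g^3 - 15*g^2 + 3*g - 6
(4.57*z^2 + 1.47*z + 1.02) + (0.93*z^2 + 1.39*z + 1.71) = 5.5*z^2 + 2.86*z + 2.73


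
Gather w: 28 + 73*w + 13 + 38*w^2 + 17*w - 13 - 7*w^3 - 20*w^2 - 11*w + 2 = -7*w^3 + 18*w^2 + 79*w + 30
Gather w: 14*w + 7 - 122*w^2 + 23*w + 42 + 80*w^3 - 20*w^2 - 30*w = 80*w^3 - 142*w^2 + 7*w + 49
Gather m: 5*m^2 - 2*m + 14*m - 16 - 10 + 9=5*m^2 + 12*m - 17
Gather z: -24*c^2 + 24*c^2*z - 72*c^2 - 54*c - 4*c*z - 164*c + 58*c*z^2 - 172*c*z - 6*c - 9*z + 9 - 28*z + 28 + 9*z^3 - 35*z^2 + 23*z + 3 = -96*c^2 - 224*c + 9*z^3 + z^2*(58*c - 35) + z*(24*c^2 - 176*c - 14) + 40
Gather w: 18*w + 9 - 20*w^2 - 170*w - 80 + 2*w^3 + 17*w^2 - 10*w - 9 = 2*w^3 - 3*w^2 - 162*w - 80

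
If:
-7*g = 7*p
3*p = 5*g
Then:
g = 0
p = 0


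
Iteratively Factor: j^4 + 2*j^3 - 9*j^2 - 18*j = (j - 3)*(j^3 + 5*j^2 + 6*j) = (j - 3)*(j + 2)*(j^2 + 3*j) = j*(j - 3)*(j + 2)*(j + 3)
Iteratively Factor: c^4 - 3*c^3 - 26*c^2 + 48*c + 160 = (c + 2)*(c^3 - 5*c^2 - 16*c + 80) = (c + 2)*(c + 4)*(c^2 - 9*c + 20) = (c - 5)*(c + 2)*(c + 4)*(c - 4)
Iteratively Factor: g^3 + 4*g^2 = (g)*(g^2 + 4*g) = g^2*(g + 4)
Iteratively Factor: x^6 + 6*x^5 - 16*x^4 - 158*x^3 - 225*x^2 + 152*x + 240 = (x - 1)*(x^5 + 7*x^4 - 9*x^3 - 167*x^2 - 392*x - 240) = (x - 1)*(x + 1)*(x^4 + 6*x^3 - 15*x^2 - 152*x - 240) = (x - 5)*(x - 1)*(x + 1)*(x^3 + 11*x^2 + 40*x + 48) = (x - 5)*(x - 1)*(x + 1)*(x + 3)*(x^2 + 8*x + 16) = (x - 5)*(x - 1)*(x + 1)*(x + 3)*(x + 4)*(x + 4)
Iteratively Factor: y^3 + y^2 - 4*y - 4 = (y - 2)*(y^2 + 3*y + 2) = (y - 2)*(y + 1)*(y + 2)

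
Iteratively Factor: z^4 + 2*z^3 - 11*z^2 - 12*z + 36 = (z + 3)*(z^3 - z^2 - 8*z + 12) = (z - 2)*(z + 3)*(z^2 + z - 6) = (z - 2)*(z + 3)^2*(z - 2)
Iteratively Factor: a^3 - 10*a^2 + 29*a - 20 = (a - 1)*(a^2 - 9*a + 20) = (a - 4)*(a - 1)*(a - 5)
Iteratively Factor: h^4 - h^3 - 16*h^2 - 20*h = (h + 2)*(h^3 - 3*h^2 - 10*h) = h*(h + 2)*(h^2 - 3*h - 10) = h*(h - 5)*(h + 2)*(h + 2)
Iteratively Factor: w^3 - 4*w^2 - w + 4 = (w + 1)*(w^2 - 5*w + 4) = (w - 4)*(w + 1)*(w - 1)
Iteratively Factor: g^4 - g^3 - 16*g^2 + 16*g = (g)*(g^3 - g^2 - 16*g + 16) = g*(g + 4)*(g^2 - 5*g + 4) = g*(g - 4)*(g + 4)*(g - 1)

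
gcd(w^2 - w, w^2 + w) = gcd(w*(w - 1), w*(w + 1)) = w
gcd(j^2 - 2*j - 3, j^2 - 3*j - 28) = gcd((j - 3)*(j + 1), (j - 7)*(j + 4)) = 1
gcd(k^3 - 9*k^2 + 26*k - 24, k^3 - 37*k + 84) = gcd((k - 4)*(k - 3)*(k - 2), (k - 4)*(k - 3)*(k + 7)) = k^2 - 7*k + 12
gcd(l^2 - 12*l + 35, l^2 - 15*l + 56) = l - 7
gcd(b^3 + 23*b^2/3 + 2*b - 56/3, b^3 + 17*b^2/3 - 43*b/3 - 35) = b + 7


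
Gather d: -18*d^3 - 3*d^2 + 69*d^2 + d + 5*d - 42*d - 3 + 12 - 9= -18*d^3 + 66*d^2 - 36*d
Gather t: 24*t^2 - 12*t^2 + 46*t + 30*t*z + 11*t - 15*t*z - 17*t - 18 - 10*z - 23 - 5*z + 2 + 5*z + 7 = 12*t^2 + t*(15*z + 40) - 10*z - 32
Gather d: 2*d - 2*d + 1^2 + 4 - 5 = 0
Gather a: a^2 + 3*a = a^2 + 3*a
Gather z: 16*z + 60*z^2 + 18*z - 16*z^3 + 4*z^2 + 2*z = -16*z^3 + 64*z^2 + 36*z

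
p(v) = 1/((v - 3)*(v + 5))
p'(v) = -1/((v - 3)*(v + 5)^2) - 1/((v - 3)^2*(v + 5)) = 2*(-v - 1)/(v^4 + 4*v^3 - 26*v^2 - 60*v + 225)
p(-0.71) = -0.06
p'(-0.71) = -0.00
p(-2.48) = -0.07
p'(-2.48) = 0.02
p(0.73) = -0.08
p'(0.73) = -0.02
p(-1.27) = -0.06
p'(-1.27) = 0.00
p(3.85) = 0.13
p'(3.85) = -0.17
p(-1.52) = -0.06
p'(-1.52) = 0.00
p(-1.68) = -0.06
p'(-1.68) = 0.01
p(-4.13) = -0.16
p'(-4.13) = 0.16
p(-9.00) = 0.02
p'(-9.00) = 0.01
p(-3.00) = -0.08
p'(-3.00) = 0.03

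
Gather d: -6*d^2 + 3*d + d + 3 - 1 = -6*d^2 + 4*d + 2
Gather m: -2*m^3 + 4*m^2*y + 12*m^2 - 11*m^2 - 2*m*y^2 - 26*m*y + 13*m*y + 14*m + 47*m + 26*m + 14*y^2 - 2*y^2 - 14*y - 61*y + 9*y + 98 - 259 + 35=-2*m^3 + m^2*(4*y + 1) + m*(-2*y^2 - 13*y + 87) + 12*y^2 - 66*y - 126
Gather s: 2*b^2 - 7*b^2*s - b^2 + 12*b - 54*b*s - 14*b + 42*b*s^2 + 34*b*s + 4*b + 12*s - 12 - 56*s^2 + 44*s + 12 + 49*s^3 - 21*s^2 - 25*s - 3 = b^2 + 2*b + 49*s^3 + s^2*(42*b - 77) + s*(-7*b^2 - 20*b + 31) - 3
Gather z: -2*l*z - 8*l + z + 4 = -8*l + z*(1 - 2*l) + 4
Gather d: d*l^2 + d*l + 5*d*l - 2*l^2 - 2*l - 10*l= d*(l^2 + 6*l) - 2*l^2 - 12*l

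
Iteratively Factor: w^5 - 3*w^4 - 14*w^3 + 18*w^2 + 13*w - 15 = (w - 1)*(w^4 - 2*w^3 - 16*w^2 + 2*w + 15) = (w - 1)*(w + 1)*(w^3 - 3*w^2 - 13*w + 15) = (w - 1)*(w + 1)*(w + 3)*(w^2 - 6*w + 5) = (w - 1)^2*(w + 1)*(w + 3)*(w - 5)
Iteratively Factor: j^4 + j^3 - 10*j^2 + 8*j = (j)*(j^3 + j^2 - 10*j + 8) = j*(j - 2)*(j^2 + 3*j - 4) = j*(j - 2)*(j - 1)*(j + 4)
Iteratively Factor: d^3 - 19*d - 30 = (d - 5)*(d^2 + 5*d + 6) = (d - 5)*(d + 3)*(d + 2)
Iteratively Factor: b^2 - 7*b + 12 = (b - 3)*(b - 4)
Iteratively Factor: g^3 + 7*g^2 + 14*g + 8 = (g + 4)*(g^2 + 3*g + 2) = (g + 2)*(g + 4)*(g + 1)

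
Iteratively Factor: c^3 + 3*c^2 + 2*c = (c)*(c^2 + 3*c + 2) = c*(c + 1)*(c + 2)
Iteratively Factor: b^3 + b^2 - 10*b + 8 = (b - 1)*(b^2 + 2*b - 8) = (b - 2)*(b - 1)*(b + 4)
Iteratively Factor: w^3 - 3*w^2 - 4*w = (w + 1)*(w^2 - 4*w) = (w - 4)*(w + 1)*(w)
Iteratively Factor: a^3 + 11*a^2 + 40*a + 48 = (a + 4)*(a^2 + 7*a + 12) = (a + 4)^2*(a + 3)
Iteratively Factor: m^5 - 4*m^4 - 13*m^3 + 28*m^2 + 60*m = (m - 5)*(m^4 + m^3 - 8*m^2 - 12*m) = (m - 5)*(m + 2)*(m^3 - m^2 - 6*m) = m*(m - 5)*(m + 2)*(m^2 - m - 6) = m*(m - 5)*(m - 3)*(m + 2)*(m + 2)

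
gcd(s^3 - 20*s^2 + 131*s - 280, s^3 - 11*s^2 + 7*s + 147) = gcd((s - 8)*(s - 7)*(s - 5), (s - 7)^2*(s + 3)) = s - 7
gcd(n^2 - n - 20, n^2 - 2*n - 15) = n - 5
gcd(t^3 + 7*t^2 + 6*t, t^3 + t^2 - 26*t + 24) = t + 6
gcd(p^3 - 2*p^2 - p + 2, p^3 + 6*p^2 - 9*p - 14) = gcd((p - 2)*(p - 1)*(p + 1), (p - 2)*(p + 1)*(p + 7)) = p^2 - p - 2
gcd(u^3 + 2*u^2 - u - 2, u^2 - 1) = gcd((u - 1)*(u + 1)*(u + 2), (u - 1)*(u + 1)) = u^2 - 1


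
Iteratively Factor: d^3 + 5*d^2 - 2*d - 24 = (d + 4)*(d^2 + d - 6) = (d - 2)*(d + 4)*(d + 3)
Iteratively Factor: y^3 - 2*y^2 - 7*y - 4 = (y + 1)*(y^2 - 3*y - 4) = (y + 1)^2*(y - 4)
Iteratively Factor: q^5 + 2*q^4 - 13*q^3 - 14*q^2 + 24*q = (q + 4)*(q^4 - 2*q^3 - 5*q^2 + 6*q) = (q + 2)*(q + 4)*(q^3 - 4*q^2 + 3*q) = q*(q + 2)*(q + 4)*(q^2 - 4*q + 3) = q*(q - 3)*(q + 2)*(q + 4)*(q - 1)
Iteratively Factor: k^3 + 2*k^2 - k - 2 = (k + 1)*(k^2 + k - 2) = (k + 1)*(k + 2)*(k - 1)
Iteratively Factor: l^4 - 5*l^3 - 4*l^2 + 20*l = (l + 2)*(l^3 - 7*l^2 + 10*l) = (l - 5)*(l + 2)*(l^2 - 2*l) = (l - 5)*(l - 2)*(l + 2)*(l)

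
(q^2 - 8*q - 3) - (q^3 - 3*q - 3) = -q^3 + q^2 - 5*q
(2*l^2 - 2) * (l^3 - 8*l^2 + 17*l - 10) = 2*l^5 - 16*l^4 + 32*l^3 - 4*l^2 - 34*l + 20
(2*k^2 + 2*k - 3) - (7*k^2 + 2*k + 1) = -5*k^2 - 4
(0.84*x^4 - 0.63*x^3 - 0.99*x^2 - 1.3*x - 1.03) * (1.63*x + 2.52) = 1.3692*x^5 + 1.0899*x^4 - 3.2013*x^3 - 4.6138*x^2 - 4.9549*x - 2.5956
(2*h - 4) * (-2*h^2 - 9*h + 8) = -4*h^3 - 10*h^2 + 52*h - 32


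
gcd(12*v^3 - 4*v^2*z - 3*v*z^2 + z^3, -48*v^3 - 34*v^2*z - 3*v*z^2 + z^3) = 2*v + z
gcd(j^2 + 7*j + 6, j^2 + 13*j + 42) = j + 6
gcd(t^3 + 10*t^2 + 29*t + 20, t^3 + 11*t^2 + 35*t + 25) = t^2 + 6*t + 5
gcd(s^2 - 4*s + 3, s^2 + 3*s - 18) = s - 3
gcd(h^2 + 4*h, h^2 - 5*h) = h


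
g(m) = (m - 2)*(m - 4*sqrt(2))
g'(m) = 2*m - 4*sqrt(2) - 2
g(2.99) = -2.64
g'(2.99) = -1.68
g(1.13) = 3.94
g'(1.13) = -5.40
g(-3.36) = 48.33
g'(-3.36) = -14.38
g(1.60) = 1.62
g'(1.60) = -4.46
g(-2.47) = 36.33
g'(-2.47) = -12.60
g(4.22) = -3.19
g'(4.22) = 0.78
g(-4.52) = 66.35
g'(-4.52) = -16.70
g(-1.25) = 22.45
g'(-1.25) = -10.16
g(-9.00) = 161.23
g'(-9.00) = -25.66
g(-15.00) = 351.17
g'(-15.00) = -37.66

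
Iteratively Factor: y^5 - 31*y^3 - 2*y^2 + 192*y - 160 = (y - 2)*(y^4 + 2*y^3 - 27*y^2 - 56*y + 80) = (y - 2)*(y - 1)*(y^3 + 3*y^2 - 24*y - 80) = (y - 5)*(y - 2)*(y - 1)*(y^2 + 8*y + 16) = (y - 5)*(y - 2)*(y - 1)*(y + 4)*(y + 4)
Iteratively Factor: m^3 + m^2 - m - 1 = (m + 1)*(m^2 - 1) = (m + 1)^2*(m - 1)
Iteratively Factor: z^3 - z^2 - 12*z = (z + 3)*(z^2 - 4*z) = (z - 4)*(z + 3)*(z)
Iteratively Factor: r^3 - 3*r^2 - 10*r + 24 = (r - 4)*(r^2 + r - 6) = (r - 4)*(r - 2)*(r + 3)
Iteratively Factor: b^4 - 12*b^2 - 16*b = (b + 2)*(b^3 - 2*b^2 - 8*b) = b*(b + 2)*(b^2 - 2*b - 8) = b*(b + 2)^2*(b - 4)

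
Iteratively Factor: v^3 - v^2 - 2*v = (v)*(v^2 - v - 2) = v*(v + 1)*(v - 2)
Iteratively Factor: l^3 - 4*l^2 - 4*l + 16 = (l + 2)*(l^2 - 6*l + 8) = (l - 2)*(l + 2)*(l - 4)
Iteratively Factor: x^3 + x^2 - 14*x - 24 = (x - 4)*(x^2 + 5*x + 6) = (x - 4)*(x + 2)*(x + 3)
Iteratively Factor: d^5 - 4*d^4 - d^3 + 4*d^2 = (d)*(d^4 - 4*d^3 - d^2 + 4*d) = d*(d - 4)*(d^3 - d) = d^2*(d - 4)*(d^2 - 1) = d^2*(d - 4)*(d - 1)*(d + 1)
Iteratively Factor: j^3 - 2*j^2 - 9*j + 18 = (j - 2)*(j^2 - 9) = (j - 2)*(j + 3)*(j - 3)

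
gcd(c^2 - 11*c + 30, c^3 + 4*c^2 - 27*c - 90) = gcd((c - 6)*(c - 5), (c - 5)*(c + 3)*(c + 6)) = c - 5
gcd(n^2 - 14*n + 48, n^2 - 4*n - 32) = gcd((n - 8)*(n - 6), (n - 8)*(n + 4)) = n - 8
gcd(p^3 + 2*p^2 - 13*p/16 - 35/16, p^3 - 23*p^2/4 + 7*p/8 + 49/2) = p + 7/4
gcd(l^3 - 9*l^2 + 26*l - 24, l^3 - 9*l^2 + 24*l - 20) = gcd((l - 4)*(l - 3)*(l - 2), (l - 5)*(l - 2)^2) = l - 2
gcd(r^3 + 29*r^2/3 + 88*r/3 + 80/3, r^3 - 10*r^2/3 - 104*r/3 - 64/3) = r + 4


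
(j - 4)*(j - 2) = j^2 - 6*j + 8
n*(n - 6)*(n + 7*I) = n^3 - 6*n^2 + 7*I*n^2 - 42*I*n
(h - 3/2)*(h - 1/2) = h^2 - 2*h + 3/4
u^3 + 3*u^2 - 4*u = u*(u - 1)*(u + 4)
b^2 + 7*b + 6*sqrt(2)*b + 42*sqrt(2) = (b + 7)*(b + 6*sqrt(2))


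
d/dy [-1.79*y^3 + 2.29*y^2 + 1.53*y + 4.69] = -5.37*y^2 + 4.58*y + 1.53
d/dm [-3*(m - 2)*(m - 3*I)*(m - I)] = -9*m^2 + m*(12 + 24*I) + 9 - 24*I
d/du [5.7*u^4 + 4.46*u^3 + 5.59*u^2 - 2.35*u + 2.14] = 22.8*u^3 + 13.38*u^2 + 11.18*u - 2.35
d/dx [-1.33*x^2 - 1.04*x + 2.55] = -2.66*x - 1.04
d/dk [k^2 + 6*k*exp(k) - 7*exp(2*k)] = 6*k*exp(k) + 2*k - 14*exp(2*k) + 6*exp(k)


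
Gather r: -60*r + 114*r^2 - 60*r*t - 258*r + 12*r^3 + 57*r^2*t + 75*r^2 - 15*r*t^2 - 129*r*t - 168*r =12*r^3 + r^2*(57*t + 189) + r*(-15*t^2 - 189*t - 486)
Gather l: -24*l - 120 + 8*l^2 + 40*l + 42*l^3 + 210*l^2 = 42*l^3 + 218*l^2 + 16*l - 120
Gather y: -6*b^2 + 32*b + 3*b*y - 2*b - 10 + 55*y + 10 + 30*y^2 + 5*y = -6*b^2 + 30*b + 30*y^2 + y*(3*b + 60)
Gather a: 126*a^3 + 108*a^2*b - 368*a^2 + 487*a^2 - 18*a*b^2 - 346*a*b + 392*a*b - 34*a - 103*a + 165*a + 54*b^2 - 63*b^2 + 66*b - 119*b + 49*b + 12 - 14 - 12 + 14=126*a^3 + a^2*(108*b + 119) + a*(-18*b^2 + 46*b + 28) - 9*b^2 - 4*b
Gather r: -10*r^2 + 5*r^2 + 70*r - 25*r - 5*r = -5*r^2 + 40*r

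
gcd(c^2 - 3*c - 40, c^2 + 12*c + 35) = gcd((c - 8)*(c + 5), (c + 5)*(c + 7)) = c + 5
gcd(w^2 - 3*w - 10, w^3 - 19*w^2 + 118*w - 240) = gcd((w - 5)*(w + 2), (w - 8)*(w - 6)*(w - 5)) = w - 5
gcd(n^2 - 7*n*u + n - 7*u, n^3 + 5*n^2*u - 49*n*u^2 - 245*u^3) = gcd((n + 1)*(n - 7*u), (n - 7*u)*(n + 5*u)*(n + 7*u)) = -n + 7*u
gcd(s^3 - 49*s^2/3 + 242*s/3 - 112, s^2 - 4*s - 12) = s - 6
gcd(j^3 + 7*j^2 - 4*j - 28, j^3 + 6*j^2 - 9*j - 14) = j^2 + 5*j - 14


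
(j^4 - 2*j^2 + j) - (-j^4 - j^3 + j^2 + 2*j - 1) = 2*j^4 + j^3 - 3*j^2 - j + 1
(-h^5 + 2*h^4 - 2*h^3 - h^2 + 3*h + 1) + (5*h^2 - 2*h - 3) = -h^5 + 2*h^4 - 2*h^3 + 4*h^2 + h - 2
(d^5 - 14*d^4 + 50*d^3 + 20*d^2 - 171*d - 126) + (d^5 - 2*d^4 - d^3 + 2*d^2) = 2*d^5 - 16*d^4 + 49*d^3 + 22*d^2 - 171*d - 126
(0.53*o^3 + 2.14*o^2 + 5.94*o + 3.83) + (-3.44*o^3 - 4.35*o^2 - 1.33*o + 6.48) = -2.91*o^3 - 2.21*o^2 + 4.61*o + 10.31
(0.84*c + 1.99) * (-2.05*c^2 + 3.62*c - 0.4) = -1.722*c^3 - 1.0387*c^2 + 6.8678*c - 0.796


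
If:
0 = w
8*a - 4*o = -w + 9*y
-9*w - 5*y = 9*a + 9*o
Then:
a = 61*y/108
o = -121*y/108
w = 0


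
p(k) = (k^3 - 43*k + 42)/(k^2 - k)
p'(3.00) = 5.67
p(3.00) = -10.00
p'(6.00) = 2.17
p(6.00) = 0.00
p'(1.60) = 17.41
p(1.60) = -23.65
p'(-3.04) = 5.54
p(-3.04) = 11.78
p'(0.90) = 52.85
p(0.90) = -44.77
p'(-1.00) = 43.00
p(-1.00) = 42.00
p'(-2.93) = 5.89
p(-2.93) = 12.40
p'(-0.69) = 89.22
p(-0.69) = 61.18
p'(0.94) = 48.53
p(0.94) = -42.74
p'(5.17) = 2.57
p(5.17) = -1.95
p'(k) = (1 - 2*k)*(k^3 - 43*k + 42)/(k^2 - k)^2 + (3*k^2 - 43)/(k^2 - k) = 1 + 42/k^2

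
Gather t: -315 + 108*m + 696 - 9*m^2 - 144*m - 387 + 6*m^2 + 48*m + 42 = -3*m^2 + 12*m + 36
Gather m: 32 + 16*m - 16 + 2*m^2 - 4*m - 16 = 2*m^2 + 12*m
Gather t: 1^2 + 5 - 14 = -8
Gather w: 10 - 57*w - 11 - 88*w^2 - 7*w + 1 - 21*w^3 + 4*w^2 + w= -21*w^3 - 84*w^2 - 63*w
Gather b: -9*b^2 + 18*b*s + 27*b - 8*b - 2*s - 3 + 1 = -9*b^2 + b*(18*s + 19) - 2*s - 2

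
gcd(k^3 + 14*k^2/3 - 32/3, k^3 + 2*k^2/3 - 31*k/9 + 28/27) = k - 4/3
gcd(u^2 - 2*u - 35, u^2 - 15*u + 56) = u - 7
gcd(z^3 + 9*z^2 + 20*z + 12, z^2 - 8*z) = 1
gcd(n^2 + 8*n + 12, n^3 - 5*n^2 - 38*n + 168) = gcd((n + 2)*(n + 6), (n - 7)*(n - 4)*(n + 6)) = n + 6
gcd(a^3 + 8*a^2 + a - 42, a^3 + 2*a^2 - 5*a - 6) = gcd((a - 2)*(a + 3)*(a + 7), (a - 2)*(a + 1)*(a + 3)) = a^2 + a - 6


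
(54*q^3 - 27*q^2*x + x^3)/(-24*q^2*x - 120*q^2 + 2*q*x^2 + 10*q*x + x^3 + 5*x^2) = (9*q^2 - 6*q*x + x^2)/(-4*q*x - 20*q + x^2 + 5*x)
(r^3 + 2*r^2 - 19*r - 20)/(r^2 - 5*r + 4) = (r^2 + 6*r + 5)/(r - 1)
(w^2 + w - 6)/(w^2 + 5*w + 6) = (w - 2)/(w + 2)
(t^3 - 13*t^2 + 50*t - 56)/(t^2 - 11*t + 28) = t - 2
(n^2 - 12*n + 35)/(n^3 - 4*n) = (n^2 - 12*n + 35)/(n*(n^2 - 4))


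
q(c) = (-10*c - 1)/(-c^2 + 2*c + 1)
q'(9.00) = -0.22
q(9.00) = 1.47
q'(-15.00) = -0.03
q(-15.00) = -0.59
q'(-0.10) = -12.66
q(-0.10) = 0.00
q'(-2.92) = -0.49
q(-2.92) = -2.11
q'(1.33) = -7.93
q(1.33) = -7.56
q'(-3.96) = -0.31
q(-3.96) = -1.71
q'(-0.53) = -83.89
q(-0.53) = -12.61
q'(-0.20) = -25.51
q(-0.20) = 1.79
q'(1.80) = -23.79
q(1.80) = -13.97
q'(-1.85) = -1.03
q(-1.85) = -2.86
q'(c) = (-10*c - 1)*(2*c - 2)/(-c^2 + 2*c + 1)^2 - 10/(-c^2 + 2*c + 1)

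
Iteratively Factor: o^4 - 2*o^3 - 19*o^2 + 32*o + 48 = (o + 1)*(o^3 - 3*o^2 - 16*o + 48) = (o - 4)*(o + 1)*(o^2 + o - 12) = (o - 4)*(o - 3)*(o + 1)*(o + 4)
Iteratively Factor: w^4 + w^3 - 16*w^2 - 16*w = (w + 1)*(w^3 - 16*w) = w*(w + 1)*(w^2 - 16) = w*(w + 1)*(w + 4)*(w - 4)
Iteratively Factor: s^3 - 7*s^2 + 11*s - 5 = (s - 1)*(s^2 - 6*s + 5) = (s - 1)^2*(s - 5)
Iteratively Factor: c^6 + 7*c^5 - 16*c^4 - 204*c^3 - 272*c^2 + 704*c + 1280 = (c - 2)*(c^5 + 9*c^4 + 2*c^3 - 200*c^2 - 672*c - 640) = (c - 2)*(c + 4)*(c^4 + 5*c^3 - 18*c^2 - 128*c - 160) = (c - 2)*(c + 4)^2*(c^3 + c^2 - 22*c - 40) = (c - 2)*(c + 2)*(c + 4)^2*(c^2 - c - 20) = (c - 2)*(c + 2)*(c + 4)^3*(c - 5)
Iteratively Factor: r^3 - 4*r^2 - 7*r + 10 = (r + 2)*(r^2 - 6*r + 5) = (r - 5)*(r + 2)*(r - 1)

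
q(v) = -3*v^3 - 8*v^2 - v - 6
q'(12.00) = -1489.00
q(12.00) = -6354.00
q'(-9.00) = -586.00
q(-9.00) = 1542.00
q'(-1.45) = 3.28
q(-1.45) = -12.22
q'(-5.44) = -180.30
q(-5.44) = 245.66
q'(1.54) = -46.98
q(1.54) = -37.47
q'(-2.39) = -14.17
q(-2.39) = -8.35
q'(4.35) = -240.90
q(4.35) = -408.67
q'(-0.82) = 6.07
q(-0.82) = -8.91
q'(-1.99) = -4.80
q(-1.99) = -12.05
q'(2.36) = -88.89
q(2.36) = -92.35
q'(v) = -9*v^2 - 16*v - 1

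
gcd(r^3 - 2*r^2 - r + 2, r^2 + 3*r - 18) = 1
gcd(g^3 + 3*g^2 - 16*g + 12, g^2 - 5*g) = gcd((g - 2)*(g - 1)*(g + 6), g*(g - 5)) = 1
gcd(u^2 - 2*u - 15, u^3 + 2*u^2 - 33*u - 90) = u + 3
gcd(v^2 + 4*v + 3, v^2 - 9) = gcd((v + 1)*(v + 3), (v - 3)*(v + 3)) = v + 3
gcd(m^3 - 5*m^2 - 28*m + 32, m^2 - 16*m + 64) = m - 8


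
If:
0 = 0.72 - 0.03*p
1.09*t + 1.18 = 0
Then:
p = 24.00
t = -1.08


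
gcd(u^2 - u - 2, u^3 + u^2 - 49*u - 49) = u + 1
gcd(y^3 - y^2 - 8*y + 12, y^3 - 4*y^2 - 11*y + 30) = y^2 + y - 6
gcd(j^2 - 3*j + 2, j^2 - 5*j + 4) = j - 1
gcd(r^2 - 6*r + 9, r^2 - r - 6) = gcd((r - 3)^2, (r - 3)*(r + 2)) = r - 3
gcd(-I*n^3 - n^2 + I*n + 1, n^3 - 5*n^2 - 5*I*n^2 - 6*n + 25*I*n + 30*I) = n + 1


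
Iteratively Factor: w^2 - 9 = (w + 3)*(w - 3)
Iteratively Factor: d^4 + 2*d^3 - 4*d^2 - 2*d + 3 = (d + 3)*(d^3 - d^2 - d + 1) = (d - 1)*(d + 3)*(d^2 - 1) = (d - 1)*(d + 1)*(d + 3)*(d - 1)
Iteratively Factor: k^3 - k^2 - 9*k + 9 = (k - 1)*(k^2 - 9) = (k - 3)*(k - 1)*(k + 3)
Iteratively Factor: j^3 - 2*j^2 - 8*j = (j - 4)*(j^2 + 2*j) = (j - 4)*(j + 2)*(j)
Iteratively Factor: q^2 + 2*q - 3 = (q - 1)*(q + 3)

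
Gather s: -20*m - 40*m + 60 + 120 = 180 - 60*m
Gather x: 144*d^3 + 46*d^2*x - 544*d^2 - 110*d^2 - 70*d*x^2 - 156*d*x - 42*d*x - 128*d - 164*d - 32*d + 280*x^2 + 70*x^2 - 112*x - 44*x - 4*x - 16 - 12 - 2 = 144*d^3 - 654*d^2 - 324*d + x^2*(350 - 70*d) + x*(46*d^2 - 198*d - 160) - 30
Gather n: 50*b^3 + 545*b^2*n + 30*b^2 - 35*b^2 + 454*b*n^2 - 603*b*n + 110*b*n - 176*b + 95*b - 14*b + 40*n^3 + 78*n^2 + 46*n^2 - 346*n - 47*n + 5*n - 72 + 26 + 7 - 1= 50*b^3 - 5*b^2 - 95*b + 40*n^3 + n^2*(454*b + 124) + n*(545*b^2 - 493*b - 388) - 40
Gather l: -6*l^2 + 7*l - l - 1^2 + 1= -6*l^2 + 6*l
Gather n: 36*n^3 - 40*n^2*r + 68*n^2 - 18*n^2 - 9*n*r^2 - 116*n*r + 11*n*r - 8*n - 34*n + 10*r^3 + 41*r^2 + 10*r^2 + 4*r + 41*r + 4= 36*n^3 + n^2*(50 - 40*r) + n*(-9*r^2 - 105*r - 42) + 10*r^3 + 51*r^2 + 45*r + 4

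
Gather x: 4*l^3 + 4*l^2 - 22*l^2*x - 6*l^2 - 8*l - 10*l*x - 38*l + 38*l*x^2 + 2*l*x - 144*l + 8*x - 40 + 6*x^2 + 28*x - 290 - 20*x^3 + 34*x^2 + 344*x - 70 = 4*l^3 - 2*l^2 - 190*l - 20*x^3 + x^2*(38*l + 40) + x*(-22*l^2 - 8*l + 380) - 400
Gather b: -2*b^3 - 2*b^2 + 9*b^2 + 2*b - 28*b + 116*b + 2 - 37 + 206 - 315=-2*b^3 + 7*b^2 + 90*b - 144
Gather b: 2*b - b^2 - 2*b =-b^2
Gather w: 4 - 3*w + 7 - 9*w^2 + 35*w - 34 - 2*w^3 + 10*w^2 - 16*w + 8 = -2*w^3 + w^2 + 16*w - 15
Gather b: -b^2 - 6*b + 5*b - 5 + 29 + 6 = -b^2 - b + 30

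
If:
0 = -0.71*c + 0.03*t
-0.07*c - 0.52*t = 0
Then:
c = 0.00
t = 0.00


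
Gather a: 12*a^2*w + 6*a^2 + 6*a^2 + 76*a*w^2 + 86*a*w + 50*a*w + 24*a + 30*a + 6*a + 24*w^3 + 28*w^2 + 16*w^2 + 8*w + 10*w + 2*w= a^2*(12*w + 12) + a*(76*w^2 + 136*w + 60) + 24*w^3 + 44*w^2 + 20*w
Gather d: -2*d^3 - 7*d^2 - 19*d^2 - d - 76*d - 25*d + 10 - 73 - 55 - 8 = -2*d^3 - 26*d^2 - 102*d - 126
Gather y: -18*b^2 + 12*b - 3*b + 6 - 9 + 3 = -18*b^2 + 9*b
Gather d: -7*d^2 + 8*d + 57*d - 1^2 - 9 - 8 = -7*d^2 + 65*d - 18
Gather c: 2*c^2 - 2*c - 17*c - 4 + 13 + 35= 2*c^2 - 19*c + 44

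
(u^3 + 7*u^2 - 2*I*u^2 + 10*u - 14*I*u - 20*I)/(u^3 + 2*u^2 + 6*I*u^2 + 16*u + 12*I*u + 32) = (u + 5)/(u + 8*I)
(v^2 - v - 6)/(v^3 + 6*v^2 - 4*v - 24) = (v - 3)/(v^2 + 4*v - 12)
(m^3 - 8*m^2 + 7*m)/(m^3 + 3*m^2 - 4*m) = (m - 7)/(m + 4)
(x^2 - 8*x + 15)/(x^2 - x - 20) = (x - 3)/(x + 4)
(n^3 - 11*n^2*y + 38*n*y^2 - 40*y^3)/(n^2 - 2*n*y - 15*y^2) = (n^2 - 6*n*y + 8*y^2)/(n + 3*y)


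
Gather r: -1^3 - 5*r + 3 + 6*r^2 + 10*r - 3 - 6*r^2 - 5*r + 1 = 0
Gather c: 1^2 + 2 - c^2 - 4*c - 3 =-c^2 - 4*c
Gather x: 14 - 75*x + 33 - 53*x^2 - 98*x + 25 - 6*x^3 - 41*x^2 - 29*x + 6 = -6*x^3 - 94*x^2 - 202*x + 78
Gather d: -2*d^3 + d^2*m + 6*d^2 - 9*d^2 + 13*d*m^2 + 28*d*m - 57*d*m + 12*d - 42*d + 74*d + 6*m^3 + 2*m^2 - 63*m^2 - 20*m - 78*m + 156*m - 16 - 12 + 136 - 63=-2*d^3 + d^2*(m - 3) + d*(13*m^2 - 29*m + 44) + 6*m^3 - 61*m^2 + 58*m + 45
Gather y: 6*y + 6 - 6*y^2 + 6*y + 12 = -6*y^2 + 12*y + 18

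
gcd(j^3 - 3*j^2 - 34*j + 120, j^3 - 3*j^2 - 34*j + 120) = j^3 - 3*j^2 - 34*j + 120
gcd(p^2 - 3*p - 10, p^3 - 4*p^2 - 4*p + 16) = p + 2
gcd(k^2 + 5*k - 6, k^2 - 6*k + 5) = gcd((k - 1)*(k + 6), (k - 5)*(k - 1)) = k - 1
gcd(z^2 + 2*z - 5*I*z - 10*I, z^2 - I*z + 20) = z - 5*I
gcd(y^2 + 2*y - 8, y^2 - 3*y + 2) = y - 2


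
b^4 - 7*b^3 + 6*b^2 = b^2*(b - 6)*(b - 1)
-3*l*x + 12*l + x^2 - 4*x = (-3*l + x)*(x - 4)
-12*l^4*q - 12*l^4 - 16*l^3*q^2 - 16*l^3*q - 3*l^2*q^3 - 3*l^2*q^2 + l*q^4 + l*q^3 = (-6*l + q)*(l + q)*(2*l + q)*(l*q + l)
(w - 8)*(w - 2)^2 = w^3 - 12*w^2 + 36*w - 32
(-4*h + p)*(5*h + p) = -20*h^2 + h*p + p^2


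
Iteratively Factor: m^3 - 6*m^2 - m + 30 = (m + 2)*(m^2 - 8*m + 15) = (m - 3)*(m + 2)*(m - 5)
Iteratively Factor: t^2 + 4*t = (t + 4)*(t)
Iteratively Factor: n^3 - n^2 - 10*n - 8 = (n + 1)*(n^2 - 2*n - 8) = (n + 1)*(n + 2)*(n - 4)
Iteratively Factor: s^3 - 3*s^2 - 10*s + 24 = (s + 3)*(s^2 - 6*s + 8) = (s - 4)*(s + 3)*(s - 2)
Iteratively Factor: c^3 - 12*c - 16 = (c + 2)*(c^2 - 2*c - 8) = (c + 2)^2*(c - 4)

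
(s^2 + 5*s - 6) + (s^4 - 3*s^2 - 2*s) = s^4 - 2*s^2 + 3*s - 6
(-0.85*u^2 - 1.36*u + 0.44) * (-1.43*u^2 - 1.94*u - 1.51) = 1.2155*u^4 + 3.5938*u^3 + 3.2927*u^2 + 1.2*u - 0.6644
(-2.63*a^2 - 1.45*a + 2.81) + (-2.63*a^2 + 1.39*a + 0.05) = -5.26*a^2 - 0.0600000000000001*a + 2.86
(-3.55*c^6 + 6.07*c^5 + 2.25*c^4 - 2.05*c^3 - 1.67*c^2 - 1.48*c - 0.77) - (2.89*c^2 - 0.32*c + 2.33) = -3.55*c^6 + 6.07*c^5 + 2.25*c^4 - 2.05*c^3 - 4.56*c^2 - 1.16*c - 3.1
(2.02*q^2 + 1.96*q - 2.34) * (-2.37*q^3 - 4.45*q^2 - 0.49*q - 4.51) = -4.7874*q^5 - 13.6342*q^4 - 4.166*q^3 + 0.342400000000001*q^2 - 7.693*q + 10.5534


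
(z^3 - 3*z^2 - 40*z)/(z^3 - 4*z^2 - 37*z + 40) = z/(z - 1)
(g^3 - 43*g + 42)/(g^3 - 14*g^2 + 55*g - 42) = (g + 7)/(g - 7)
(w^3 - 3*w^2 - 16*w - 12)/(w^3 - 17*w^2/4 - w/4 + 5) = 4*(w^2 - 4*w - 12)/(4*w^2 - 21*w + 20)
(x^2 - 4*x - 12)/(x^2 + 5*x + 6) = (x - 6)/(x + 3)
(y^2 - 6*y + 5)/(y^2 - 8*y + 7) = (y - 5)/(y - 7)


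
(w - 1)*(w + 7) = w^2 + 6*w - 7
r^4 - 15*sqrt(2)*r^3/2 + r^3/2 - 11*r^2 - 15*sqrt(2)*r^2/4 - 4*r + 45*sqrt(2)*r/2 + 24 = (r - 3/2)*(r + 2)*(r - 8*sqrt(2))*(r + sqrt(2)/2)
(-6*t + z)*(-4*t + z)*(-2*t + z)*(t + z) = -48*t^4 - 4*t^3*z + 32*t^2*z^2 - 11*t*z^3 + z^4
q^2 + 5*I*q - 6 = (q + 2*I)*(q + 3*I)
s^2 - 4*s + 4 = (s - 2)^2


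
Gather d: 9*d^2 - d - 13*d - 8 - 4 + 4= 9*d^2 - 14*d - 8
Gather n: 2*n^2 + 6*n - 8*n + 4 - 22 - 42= 2*n^2 - 2*n - 60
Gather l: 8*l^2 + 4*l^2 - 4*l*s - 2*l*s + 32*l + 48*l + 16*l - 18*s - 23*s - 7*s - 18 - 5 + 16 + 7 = 12*l^2 + l*(96 - 6*s) - 48*s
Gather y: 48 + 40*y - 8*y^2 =-8*y^2 + 40*y + 48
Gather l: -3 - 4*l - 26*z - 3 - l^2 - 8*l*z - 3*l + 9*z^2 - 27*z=-l^2 + l*(-8*z - 7) + 9*z^2 - 53*z - 6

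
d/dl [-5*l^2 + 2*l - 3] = 2 - 10*l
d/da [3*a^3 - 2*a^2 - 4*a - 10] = 9*a^2 - 4*a - 4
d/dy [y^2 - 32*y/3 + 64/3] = 2*y - 32/3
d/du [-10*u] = -10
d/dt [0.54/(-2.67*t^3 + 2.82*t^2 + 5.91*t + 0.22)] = (4.3254*t^2 - 3.0456*t - 3.1914)/(-2.67*t^3 + 2.82*t^2 + 5.91*t + 0.22)^2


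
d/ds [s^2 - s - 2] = 2*s - 1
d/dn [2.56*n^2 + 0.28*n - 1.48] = 5.12*n + 0.28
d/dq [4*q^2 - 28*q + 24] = 8*q - 28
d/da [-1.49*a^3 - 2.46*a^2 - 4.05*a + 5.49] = -4.47*a^2 - 4.92*a - 4.05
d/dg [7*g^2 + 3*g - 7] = 14*g + 3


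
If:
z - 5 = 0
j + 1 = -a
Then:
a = -j - 1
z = 5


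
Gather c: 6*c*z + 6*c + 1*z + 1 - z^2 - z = c*(6*z + 6) - z^2 + 1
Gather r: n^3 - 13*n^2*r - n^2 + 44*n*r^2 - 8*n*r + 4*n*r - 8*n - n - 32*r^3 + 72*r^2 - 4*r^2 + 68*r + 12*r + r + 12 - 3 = n^3 - n^2 - 9*n - 32*r^3 + r^2*(44*n + 68) + r*(-13*n^2 - 4*n + 81) + 9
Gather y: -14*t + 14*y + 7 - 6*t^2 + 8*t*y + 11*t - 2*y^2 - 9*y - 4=-6*t^2 - 3*t - 2*y^2 + y*(8*t + 5) + 3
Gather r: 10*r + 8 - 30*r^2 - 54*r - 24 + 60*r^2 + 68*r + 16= 30*r^2 + 24*r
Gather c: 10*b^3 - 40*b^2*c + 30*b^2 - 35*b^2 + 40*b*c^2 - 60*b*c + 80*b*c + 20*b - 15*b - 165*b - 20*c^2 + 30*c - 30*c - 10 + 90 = 10*b^3 - 5*b^2 - 160*b + c^2*(40*b - 20) + c*(-40*b^2 + 20*b) + 80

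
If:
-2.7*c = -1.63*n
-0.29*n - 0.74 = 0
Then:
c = -1.54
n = -2.55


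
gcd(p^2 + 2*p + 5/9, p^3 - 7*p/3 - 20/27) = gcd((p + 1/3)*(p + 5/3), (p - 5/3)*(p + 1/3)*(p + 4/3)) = p + 1/3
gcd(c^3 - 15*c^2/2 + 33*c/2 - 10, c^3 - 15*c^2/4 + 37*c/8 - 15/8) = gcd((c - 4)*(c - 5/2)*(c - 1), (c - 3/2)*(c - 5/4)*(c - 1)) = c - 1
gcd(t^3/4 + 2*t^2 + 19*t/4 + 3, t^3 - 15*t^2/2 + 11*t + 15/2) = 1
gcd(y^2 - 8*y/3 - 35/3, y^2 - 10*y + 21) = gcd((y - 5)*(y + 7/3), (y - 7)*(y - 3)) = 1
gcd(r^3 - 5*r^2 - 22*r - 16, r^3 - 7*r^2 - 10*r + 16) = r^2 - 6*r - 16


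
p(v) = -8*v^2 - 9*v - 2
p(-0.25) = -0.25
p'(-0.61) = 0.76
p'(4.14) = -75.24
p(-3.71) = -78.72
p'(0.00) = -9.00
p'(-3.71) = 50.36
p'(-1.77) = 19.32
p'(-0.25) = -5.00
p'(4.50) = -81.00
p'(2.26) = -45.16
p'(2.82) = -54.12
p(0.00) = -2.00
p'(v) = -16*v - 9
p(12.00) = -1262.00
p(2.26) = -63.20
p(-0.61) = 0.51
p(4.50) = -204.50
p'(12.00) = -201.00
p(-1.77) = -11.13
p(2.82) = -91.00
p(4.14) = -176.38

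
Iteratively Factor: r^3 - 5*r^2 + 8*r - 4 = (r - 1)*(r^2 - 4*r + 4) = (r - 2)*(r - 1)*(r - 2)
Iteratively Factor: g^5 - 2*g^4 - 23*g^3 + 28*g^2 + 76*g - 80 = (g - 1)*(g^4 - g^3 - 24*g^2 + 4*g + 80) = (g - 1)*(g + 4)*(g^3 - 5*g^2 - 4*g + 20) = (g - 5)*(g - 1)*(g + 4)*(g^2 - 4) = (g - 5)*(g - 1)*(g + 2)*(g + 4)*(g - 2)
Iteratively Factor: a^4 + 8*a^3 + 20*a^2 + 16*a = (a + 2)*(a^3 + 6*a^2 + 8*a) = a*(a + 2)*(a^2 + 6*a + 8) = a*(a + 2)*(a + 4)*(a + 2)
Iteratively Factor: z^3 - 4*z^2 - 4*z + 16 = (z + 2)*(z^2 - 6*z + 8) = (z - 2)*(z + 2)*(z - 4)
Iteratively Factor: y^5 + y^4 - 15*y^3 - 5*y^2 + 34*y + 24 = (y + 1)*(y^4 - 15*y^2 + 10*y + 24) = (y + 1)*(y + 4)*(y^3 - 4*y^2 + y + 6) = (y + 1)^2*(y + 4)*(y^2 - 5*y + 6) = (y - 2)*(y + 1)^2*(y + 4)*(y - 3)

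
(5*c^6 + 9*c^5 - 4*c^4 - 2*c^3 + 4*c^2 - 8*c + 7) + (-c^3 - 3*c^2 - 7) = 5*c^6 + 9*c^5 - 4*c^4 - 3*c^3 + c^2 - 8*c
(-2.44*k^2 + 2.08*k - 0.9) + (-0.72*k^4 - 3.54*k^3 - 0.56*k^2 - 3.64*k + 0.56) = -0.72*k^4 - 3.54*k^3 - 3.0*k^2 - 1.56*k - 0.34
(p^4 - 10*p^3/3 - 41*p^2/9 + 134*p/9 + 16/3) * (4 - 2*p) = -2*p^5 + 32*p^4/3 - 38*p^3/9 - 48*p^2 + 440*p/9 + 64/3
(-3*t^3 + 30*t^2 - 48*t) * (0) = 0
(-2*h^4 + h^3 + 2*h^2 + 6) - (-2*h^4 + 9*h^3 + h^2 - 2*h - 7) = -8*h^3 + h^2 + 2*h + 13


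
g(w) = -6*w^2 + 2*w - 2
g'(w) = 2 - 12*w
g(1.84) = -18.63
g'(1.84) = -20.08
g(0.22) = -1.85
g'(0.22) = -0.64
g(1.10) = -7.06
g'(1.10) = -11.20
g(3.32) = -61.49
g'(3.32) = -37.84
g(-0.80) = -7.44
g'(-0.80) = 11.60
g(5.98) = -204.60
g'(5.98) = -69.76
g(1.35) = -10.24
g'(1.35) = -14.20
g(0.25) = -1.88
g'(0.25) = -1.00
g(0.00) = -2.00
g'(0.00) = 2.00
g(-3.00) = -62.00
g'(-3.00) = 38.00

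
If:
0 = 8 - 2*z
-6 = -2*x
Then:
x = 3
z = 4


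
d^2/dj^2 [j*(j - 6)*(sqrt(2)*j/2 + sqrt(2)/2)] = sqrt(2)*(3*j - 5)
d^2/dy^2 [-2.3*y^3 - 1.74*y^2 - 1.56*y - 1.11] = -13.8*y - 3.48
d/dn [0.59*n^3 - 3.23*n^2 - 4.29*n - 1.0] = 1.77*n^2 - 6.46*n - 4.29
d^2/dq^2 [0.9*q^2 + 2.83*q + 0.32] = 1.80000000000000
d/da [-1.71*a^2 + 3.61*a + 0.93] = 3.61 - 3.42*a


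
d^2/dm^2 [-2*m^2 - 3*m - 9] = -4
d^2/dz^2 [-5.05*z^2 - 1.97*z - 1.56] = -10.1000000000000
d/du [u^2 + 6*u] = 2*u + 6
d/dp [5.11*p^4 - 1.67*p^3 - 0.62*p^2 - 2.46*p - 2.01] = 20.44*p^3 - 5.01*p^2 - 1.24*p - 2.46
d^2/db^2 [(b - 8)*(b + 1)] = 2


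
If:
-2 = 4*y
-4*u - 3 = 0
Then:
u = -3/4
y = -1/2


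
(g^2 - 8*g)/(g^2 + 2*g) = (g - 8)/(g + 2)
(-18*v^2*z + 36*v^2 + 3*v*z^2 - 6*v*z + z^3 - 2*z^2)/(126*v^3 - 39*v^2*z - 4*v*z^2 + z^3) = (z - 2)/(-7*v + z)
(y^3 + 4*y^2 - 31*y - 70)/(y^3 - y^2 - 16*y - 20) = (y + 7)/(y + 2)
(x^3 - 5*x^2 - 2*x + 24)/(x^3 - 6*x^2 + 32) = (x - 3)/(x - 4)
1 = 1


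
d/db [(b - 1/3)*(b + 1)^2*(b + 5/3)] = 4*b^3 + 10*b^2 + 56*b/9 + 2/9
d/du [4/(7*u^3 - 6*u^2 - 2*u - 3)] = 4*(-21*u^2 + 12*u + 2)/(-7*u^3 + 6*u^2 + 2*u + 3)^2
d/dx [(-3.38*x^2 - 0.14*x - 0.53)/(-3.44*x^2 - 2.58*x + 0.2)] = (8.2388*x^2 - 4.9984*x - 1.3954)/(11.8336*x^4 + 17.7504*x^3 + 5.2804*x^2 - 1.032*x + 0.04)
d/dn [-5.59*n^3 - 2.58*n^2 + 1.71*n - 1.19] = -16.77*n^2 - 5.16*n + 1.71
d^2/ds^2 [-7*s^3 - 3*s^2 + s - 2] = -42*s - 6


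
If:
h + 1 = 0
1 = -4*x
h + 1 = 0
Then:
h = -1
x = -1/4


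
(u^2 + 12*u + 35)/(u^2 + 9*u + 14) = (u + 5)/(u + 2)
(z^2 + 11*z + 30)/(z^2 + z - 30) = (z + 5)/(z - 5)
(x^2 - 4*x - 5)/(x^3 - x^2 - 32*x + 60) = (x + 1)/(x^2 + 4*x - 12)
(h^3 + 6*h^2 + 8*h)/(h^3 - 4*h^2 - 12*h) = (h + 4)/(h - 6)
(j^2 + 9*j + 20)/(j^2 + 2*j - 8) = (j + 5)/(j - 2)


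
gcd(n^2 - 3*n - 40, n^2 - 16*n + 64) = n - 8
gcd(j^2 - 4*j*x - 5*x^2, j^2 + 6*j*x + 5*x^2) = j + x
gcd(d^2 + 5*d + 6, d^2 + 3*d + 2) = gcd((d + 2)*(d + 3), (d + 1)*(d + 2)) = d + 2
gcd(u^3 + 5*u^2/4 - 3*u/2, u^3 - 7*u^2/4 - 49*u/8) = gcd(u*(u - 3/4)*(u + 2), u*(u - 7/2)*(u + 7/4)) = u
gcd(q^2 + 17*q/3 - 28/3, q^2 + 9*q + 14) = q + 7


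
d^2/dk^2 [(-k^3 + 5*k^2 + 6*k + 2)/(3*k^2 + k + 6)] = 4*(28*k^3 - 117*k^2 - 207*k + 55)/(27*k^6 + 27*k^5 + 171*k^4 + 109*k^3 + 342*k^2 + 108*k + 216)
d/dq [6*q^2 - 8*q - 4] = 12*q - 8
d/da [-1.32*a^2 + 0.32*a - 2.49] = 0.32 - 2.64*a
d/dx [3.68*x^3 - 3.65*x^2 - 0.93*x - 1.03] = 11.04*x^2 - 7.3*x - 0.93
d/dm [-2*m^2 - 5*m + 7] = -4*m - 5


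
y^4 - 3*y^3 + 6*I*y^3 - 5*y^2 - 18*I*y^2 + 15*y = y*(y - 3)*(y + I)*(y + 5*I)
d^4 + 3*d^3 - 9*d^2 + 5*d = d*(d - 1)^2*(d + 5)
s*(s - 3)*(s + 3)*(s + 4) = s^4 + 4*s^3 - 9*s^2 - 36*s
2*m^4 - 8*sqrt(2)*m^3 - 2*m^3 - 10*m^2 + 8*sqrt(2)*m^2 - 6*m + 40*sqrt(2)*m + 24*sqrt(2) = (m - 3)*(m - 4*sqrt(2))*(sqrt(2)*m + sqrt(2))^2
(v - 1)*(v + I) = v^2 - v + I*v - I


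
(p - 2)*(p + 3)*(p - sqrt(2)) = p^3 - sqrt(2)*p^2 + p^2 - 6*p - sqrt(2)*p + 6*sqrt(2)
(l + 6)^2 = l^2 + 12*l + 36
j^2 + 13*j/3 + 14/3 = (j + 2)*(j + 7/3)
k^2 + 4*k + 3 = (k + 1)*(k + 3)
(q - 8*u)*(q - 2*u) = q^2 - 10*q*u + 16*u^2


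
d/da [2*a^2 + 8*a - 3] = 4*a + 8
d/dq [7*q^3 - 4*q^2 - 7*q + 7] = 21*q^2 - 8*q - 7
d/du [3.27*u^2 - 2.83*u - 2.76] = 6.54*u - 2.83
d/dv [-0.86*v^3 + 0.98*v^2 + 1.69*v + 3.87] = -2.58*v^2 + 1.96*v + 1.69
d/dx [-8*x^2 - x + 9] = -16*x - 1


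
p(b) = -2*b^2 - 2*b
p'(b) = -4*b - 2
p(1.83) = -10.36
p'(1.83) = -9.32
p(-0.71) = 0.41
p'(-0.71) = 0.84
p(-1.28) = -0.72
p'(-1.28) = 3.12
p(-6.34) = -67.71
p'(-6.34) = 23.36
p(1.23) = -5.49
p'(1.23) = -6.92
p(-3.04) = -12.40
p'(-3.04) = 10.16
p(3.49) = -31.34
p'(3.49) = -15.96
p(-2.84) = -10.45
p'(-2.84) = 9.36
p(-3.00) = -12.00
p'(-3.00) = 10.00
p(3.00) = -24.00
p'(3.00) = -14.00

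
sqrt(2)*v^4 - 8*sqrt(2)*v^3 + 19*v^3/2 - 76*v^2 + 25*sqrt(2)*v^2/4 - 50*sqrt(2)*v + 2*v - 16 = (v - 8)*(v + sqrt(2)/2)*(v + 4*sqrt(2))*(sqrt(2)*v + 1/2)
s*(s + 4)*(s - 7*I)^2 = s^4 + 4*s^3 - 14*I*s^3 - 49*s^2 - 56*I*s^2 - 196*s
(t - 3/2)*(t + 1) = t^2 - t/2 - 3/2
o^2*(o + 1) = o^3 + o^2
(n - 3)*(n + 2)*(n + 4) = n^3 + 3*n^2 - 10*n - 24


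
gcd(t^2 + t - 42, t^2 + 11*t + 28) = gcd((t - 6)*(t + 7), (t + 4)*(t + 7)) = t + 7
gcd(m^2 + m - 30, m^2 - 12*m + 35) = m - 5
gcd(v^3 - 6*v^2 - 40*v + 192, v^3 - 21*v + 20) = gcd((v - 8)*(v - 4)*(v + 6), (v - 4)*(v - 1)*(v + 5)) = v - 4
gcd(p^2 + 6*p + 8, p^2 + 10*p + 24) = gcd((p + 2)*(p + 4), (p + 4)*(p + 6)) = p + 4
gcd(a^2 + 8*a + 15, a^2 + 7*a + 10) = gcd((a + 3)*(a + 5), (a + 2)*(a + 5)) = a + 5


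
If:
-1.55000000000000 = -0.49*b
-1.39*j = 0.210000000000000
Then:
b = 3.16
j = -0.15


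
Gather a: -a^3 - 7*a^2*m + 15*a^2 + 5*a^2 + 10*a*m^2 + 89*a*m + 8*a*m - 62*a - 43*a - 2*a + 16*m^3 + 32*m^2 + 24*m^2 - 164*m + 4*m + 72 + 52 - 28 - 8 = -a^3 + a^2*(20 - 7*m) + a*(10*m^2 + 97*m - 107) + 16*m^3 + 56*m^2 - 160*m + 88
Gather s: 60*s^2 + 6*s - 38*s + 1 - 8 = 60*s^2 - 32*s - 7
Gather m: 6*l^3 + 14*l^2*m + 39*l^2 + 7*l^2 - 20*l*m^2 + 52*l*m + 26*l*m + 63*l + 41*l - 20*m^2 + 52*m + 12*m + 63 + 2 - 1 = 6*l^3 + 46*l^2 + 104*l + m^2*(-20*l - 20) + m*(14*l^2 + 78*l + 64) + 64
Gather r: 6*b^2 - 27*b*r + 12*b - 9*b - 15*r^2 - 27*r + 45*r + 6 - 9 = 6*b^2 + 3*b - 15*r^2 + r*(18 - 27*b) - 3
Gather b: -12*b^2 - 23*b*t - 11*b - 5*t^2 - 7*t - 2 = -12*b^2 + b*(-23*t - 11) - 5*t^2 - 7*t - 2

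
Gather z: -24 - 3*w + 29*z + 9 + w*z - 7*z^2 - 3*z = -3*w - 7*z^2 + z*(w + 26) - 15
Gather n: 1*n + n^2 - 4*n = n^2 - 3*n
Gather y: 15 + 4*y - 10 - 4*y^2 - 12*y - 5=-4*y^2 - 8*y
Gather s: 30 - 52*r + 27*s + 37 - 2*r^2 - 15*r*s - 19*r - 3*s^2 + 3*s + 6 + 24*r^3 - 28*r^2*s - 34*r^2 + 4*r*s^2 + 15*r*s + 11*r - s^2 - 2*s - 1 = 24*r^3 - 36*r^2 - 60*r + s^2*(4*r - 4) + s*(28 - 28*r^2) + 72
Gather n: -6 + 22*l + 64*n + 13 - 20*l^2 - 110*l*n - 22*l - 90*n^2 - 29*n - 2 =-20*l^2 - 90*n^2 + n*(35 - 110*l) + 5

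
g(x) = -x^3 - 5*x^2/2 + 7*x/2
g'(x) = -3*x^2 - 5*x + 7/2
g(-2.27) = -9.13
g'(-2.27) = -0.61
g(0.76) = 0.78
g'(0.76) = -2.03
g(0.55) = 1.00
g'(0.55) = -0.16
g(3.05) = -40.95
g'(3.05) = -39.66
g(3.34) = -53.46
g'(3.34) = -46.67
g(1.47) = -3.43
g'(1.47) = -10.33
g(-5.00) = 45.00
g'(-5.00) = -46.50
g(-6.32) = 130.46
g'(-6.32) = -84.73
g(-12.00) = 1326.00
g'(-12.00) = -368.50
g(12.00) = -2046.00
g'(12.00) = -488.50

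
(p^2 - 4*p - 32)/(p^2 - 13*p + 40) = (p + 4)/(p - 5)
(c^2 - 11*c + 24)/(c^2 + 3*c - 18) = (c - 8)/(c + 6)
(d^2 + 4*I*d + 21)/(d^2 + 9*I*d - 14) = (d - 3*I)/(d + 2*I)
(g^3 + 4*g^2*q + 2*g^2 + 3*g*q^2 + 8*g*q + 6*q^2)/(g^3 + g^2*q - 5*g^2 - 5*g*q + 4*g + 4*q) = (g^2 + 3*g*q + 2*g + 6*q)/(g^2 - 5*g + 4)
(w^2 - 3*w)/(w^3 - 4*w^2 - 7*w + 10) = w*(w - 3)/(w^3 - 4*w^2 - 7*w + 10)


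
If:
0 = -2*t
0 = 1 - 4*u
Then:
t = 0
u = 1/4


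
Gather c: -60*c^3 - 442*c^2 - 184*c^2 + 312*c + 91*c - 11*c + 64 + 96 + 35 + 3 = -60*c^3 - 626*c^2 + 392*c + 198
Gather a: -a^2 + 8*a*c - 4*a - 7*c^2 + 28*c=-a^2 + a*(8*c - 4) - 7*c^2 + 28*c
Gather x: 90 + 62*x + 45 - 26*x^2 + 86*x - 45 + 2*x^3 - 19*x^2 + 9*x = 2*x^3 - 45*x^2 + 157*x + 90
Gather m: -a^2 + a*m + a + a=-a^2 + a*m + 2*a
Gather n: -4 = -4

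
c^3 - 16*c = c*(c - 4)*(c + 4)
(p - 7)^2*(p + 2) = p^3 - 12*p^2 + 21*p + 98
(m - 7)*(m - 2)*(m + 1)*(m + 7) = m^4 - m^3 - 51*m^2 + 49*m + 98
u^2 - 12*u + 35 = (u - 7)*(u - 5)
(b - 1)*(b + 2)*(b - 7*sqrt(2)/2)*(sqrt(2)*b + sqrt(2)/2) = sqrt(2)*b^4 - 7*b^3 + 3*sqrt(2)*b^3/2 - 21*b^2/2 - 3*sqrt(2)*b^2/2 - sqrt(2)*b + 21*b/2 + 7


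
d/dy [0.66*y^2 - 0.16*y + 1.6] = 1.32*y - 0.16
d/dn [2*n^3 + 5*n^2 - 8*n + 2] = 6*n^2 + 10*n - 8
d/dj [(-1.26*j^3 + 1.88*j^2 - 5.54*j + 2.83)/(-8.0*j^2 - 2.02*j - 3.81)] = (10.08*j^4 + 5.0904*j^3 - 33.7158*j^2 + 30.9544*j + 26.824)/(64.0*j^4 + 32.32*j^3 + 65.0404*j^2 + 15.3924*j + 14.5161)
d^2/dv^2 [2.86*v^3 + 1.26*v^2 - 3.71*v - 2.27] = 17.16*v + 2.52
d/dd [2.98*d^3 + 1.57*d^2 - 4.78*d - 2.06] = 8.94*d^2 + 3.14*d - 4.78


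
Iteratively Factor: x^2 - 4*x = (x)*(x - 4)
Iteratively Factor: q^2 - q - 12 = (q - 4)*(q + 3)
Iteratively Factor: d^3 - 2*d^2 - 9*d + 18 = (d + 3)*(d^2 - 5*d + 6) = (d - 3)*(d + 3)*(d - 2)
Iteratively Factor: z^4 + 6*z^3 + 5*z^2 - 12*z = (z + 3)*(z^3 + 3*z^2 - 4*z) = z*(z + 3)*(z^2 + 3*z - 4) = z*(z + 3)*(z + 4)*(z - 1)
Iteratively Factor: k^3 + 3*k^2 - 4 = (k - 1)*(k^2 + 4*k + 4) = (k - 1)*(k + 2)*(k + 2)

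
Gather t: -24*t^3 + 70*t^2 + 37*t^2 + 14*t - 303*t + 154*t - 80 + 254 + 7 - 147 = -24*t^3 + 107*t^2 - 135*t + 34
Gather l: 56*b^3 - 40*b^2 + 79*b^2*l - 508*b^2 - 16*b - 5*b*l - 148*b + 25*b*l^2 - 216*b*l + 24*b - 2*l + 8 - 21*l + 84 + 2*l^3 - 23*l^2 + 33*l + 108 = 56*b^3 - 548*b^2 - 140*b + 2*l^3 + l^2*(25*b - 23) + l*(79*b^2 - 221*b + 10) + 200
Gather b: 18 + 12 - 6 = 24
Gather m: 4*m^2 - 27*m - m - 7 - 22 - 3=4*m^2 - 28*m - 32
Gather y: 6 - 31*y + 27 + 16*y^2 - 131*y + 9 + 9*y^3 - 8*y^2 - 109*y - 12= 9*y^3 + 8*y^2 - 271*y + 30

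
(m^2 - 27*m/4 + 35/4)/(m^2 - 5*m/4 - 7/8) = 2*(m - 5)/(2*m + 1)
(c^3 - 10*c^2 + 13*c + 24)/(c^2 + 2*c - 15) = (c^2 - 7*c - 8)/(c + 5)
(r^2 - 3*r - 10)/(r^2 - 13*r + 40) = (r + 2)/(r - 8)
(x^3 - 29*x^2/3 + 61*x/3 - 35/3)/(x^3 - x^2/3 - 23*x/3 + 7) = (3*x^2 - 26*x + 35)/(3*x^2 + 2*x - 21)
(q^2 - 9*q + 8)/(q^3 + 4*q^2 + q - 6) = (q - 8)/(q^2 + 5*q + 6)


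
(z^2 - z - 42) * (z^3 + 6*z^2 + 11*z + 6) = z^5 + 5*z^4 - 37*z^3 - 257*z^2 - 468*z - 252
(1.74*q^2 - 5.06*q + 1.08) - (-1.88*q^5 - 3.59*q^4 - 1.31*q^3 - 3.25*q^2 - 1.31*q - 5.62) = 1.88*q^5 + 3.59*q^4 + 1.31*q^3 + 4.99*q^2 - 3.75*q + 6.7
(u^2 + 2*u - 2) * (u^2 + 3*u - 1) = u^4 + 5*u^3 + 3*u^2 - 8*u + 2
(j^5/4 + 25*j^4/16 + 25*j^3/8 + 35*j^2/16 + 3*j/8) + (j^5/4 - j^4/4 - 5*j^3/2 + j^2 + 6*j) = j^5/2 + 21*j^4/16 + 5*j^3/8 + 51*j^2/16 + 51*j/8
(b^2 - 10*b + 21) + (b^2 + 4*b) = 2*b^2 - 6*b + 21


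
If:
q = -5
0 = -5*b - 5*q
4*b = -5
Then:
No Solution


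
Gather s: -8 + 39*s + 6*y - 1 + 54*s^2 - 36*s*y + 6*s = 54*s^2 + s*(45 - 36*y) + 6*y - 9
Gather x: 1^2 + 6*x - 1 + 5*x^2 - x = 5*x^2 + 5*x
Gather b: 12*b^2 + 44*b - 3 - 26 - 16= 12*b^2 + 44*b - 45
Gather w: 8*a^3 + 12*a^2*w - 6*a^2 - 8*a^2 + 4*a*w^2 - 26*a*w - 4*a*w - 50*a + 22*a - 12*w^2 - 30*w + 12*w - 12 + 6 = 8*a^3 - 14*a^2 - 28*a + w^2*(4*a - 12) + w*(12*a^2 - 30*a - 18) - 6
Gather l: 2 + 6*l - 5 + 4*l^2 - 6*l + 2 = 4*l^2 - 1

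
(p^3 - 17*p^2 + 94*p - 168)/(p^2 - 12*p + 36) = (p^2 - 11*p + 28)/(p - 6)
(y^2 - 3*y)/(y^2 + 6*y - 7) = y*(y - 3)/(y^2 + 6*y - 7)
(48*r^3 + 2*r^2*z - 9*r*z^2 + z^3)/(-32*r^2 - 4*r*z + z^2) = (-6*r^2 - r*z + z^2)/(4*r + z)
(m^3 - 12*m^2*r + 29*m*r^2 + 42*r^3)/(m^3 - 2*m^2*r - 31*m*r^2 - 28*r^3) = (m - 6*r)/(m + 4*r)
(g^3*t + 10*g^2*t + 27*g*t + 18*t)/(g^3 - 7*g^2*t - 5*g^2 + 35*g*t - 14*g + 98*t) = t*(g^3 + 10*g^2 + 27*g + 18)/(g^3 - 7*g^2*t - 5*g^2 + 35*g*t - 14*g + 98*t)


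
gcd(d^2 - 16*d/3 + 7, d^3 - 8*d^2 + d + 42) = d - 3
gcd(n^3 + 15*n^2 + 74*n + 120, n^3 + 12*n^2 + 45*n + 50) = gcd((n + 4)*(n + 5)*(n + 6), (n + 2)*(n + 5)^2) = n + 5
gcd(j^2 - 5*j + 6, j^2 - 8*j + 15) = j - 3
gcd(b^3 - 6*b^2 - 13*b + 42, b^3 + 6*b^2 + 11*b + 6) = b + 3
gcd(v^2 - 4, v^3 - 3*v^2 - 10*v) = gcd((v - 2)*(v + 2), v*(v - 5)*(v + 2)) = v + 2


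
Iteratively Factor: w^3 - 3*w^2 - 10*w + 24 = (w - 4)*(w^2 + w - 6) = (w - 4)*(w - 2)*(w + 3)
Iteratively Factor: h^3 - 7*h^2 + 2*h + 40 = (h + 2)*(h^2 - 9*h + 20) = (h - 5)*(h + 2)*(h - 4)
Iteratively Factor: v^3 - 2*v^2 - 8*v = (v - 4)*(v^2 + 2*v) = (v - 4)*(v + 2)*(v)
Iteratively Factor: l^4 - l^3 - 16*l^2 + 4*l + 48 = (l + 2)*(l^3 - 3*l^2 - 10*l + 24) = (l - 4)*(l + 2)*(l^2 + l - 6) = (l - 4)*(l - 2)*(l + 2)*(l + 3)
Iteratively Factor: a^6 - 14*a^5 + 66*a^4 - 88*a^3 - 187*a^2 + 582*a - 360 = (a - 5)*(a^5 - 9*a^4 + 21*a^3 + 17*a^2 - 102*a + 72) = (a - 5)*(a - 3)*(a^4 - 6*a^3 + 3*a^2 + 26*a - 24) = (a - 5)*(a - 3)^2*(a^3 - 3*a^2 - 6*a + 8) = (a - 5)*(a - 3)^2*(a + 2)*(a^2 - 5*a + 4) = (a - 5)*(a - 3)^2*(a - 1)*(a + 2)*(a - 4)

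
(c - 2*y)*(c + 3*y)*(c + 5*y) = c^3 + 6*c^2*y - c*y^2 - 30*y^3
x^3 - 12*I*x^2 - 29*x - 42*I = (x - 7*I)*(x - 6*I)*(x + I)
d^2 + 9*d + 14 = (d + 2)*(d + 7)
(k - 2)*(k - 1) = k^2 - 3*k + 2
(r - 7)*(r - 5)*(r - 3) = r^3 - 15*r^2 + 71*r - 105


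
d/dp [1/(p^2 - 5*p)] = (5 - 2*p)/(p^2*(p - 5)^2)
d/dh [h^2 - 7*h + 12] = 2*h - 7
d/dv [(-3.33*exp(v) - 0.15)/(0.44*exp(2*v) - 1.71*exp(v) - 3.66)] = (1.4652*exp(2*v) + 0.132*exp(v) + 11.9313)*exp(v)/(0.1936*exp(4*v) - 1.5048*exp(3*v) - 0.2967*exp(2*v) + 12.5172*exp(v) + 13.3956)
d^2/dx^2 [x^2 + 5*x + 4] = 2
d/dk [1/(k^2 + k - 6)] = (-2*k - 1)/(k^2 + k - 6)^2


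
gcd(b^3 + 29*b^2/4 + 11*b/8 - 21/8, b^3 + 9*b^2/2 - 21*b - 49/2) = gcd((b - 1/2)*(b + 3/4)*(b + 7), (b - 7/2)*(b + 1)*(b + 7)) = b + 7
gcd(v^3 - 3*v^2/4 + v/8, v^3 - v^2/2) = v^2 - v/2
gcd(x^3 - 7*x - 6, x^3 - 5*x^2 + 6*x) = x - 3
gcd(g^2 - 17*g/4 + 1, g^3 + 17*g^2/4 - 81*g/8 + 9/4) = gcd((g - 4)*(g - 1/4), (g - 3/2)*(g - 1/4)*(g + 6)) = g - 1/4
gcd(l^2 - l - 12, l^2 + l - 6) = l + 3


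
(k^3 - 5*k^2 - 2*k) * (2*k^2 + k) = 2*k^5 - 9*k^4 - 9*k^3 - 2*k^2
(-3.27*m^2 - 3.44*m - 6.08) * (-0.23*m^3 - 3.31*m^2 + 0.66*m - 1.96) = 0.7521*m^5 + 11.6149*m^4 + 10.6266*m^3 + 24.2636*m^2 + 2.7296*m + 11.9168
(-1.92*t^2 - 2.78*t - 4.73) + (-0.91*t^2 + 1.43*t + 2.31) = -2.83*t^2 - 1.35*t - 2.42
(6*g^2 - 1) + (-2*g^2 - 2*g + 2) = 4*g^2 - 2*g + 1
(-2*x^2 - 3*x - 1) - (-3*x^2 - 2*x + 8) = x^2 - x - 9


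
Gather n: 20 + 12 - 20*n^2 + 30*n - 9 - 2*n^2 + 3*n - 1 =-22*n^2 + 33*n + 22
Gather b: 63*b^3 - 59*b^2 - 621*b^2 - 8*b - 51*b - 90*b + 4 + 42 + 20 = 63*b^3 - 680*b^2 - 149*b + 66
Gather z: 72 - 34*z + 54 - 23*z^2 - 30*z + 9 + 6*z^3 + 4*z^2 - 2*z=6*z^3 - 19*z^2 - 66*z + 135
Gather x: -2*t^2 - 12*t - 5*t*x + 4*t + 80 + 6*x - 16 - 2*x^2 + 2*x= -2*t^2 - 8*t - 2*x^2 + x*(8 - 5*t) + 64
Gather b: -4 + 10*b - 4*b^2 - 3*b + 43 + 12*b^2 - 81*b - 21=8*b^2 - 74*b + 18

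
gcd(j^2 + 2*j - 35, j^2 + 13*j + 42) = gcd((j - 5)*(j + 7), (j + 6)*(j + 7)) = j + 7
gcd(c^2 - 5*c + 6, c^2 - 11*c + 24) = c - 3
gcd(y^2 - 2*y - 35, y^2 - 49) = y - 7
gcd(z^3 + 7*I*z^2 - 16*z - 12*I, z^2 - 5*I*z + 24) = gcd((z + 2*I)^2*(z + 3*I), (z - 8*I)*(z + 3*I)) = z + 3*I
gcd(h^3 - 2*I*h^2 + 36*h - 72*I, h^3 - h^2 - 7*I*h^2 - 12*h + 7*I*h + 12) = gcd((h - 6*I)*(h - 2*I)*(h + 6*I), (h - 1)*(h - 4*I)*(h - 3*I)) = 1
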